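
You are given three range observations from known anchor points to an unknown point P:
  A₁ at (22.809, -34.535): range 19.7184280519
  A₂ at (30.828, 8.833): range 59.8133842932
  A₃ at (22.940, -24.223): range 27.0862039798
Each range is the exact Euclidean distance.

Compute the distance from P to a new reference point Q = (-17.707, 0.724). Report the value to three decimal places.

52.617

eq1: (x − 22.809)² + (y + 34.535)² = 19.7184280519²
eq2: (x − 30.828)² + (y − 8.833)² = 59.8133842932²
eq3: (x − 22.940)² + (y + 24.223)² = 27.0862039798²
eq2−eq3, eq2−eq1 (x²,y² cancel):
  -15.776·x − 66.112·y = 2928.588351
  -16.038·x − 86.736·y = 3873.353769
det = -15.776·-86.736 − -66.112·-16.038 = 308.042880
x = (2928.588351·-86.736 − -66.112·3873.353769) / 308.042880 = 6.691033
y = (-15.776·3873.353769 − 2928.588351·-16.038) / 308.042880 = -45.894030
|P − Q| = √((6.691033 − -17.707)² + (-45.894030 − 0.724)²) = 52.616582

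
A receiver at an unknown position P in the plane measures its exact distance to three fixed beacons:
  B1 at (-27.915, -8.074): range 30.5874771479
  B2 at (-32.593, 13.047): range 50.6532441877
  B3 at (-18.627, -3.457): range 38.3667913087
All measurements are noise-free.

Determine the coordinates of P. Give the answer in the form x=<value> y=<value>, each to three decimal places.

eq1: (x + 27.915)² + (y + 8.074)² = 30.5874771479²
eq2: (x + 32.593)² + (y − 13.047)² = 50.6532441877²
eq3: (x + 18.627)² + (y + 3.457)² = 38.3667913087²
eq3−eq1, eq3−eq2 (x²,y² cancel):
  -18.576·x − 9.234·y = 1021.937640
  -27.932·x + 33.008·y = -220.128591
det = -18.576·33.008 − -9.234·-27.932 = -871.080696
x = (1021.937640·33.008 − -9.234·-220.128591) / -871.080696 = -36.390946
y = (-18.576·-220.128591 − 1021.937640·-27.932) / -871.080696 = -37.463660

x=-36.391 y=-37.464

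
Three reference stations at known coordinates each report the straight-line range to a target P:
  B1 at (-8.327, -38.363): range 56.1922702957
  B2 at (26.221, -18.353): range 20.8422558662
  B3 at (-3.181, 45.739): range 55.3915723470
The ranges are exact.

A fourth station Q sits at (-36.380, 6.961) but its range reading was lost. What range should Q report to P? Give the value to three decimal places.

67.349

eq1: (x + 8.327)² + (y + 38.363)² = 56.1922702957²
eq2: (x − 26.221)² + (y + 18.353)² = 20.8422558662²
eq3: (x + 3.181)² + (y − 45.739)² = 55.3915723470²
eq2−eq3, eq2−eq1 (x²,y² cancel):
  -58.804·x + 128.184·y = -1556.025225
  -69.096·x − 40.020·y = -2206.486363
det = -58.804·-40.020 − 128.184·-69.096 = 11210.337744
x = (-1556.025225·-40.020 − 128.184·-2206.486363) / 11210.337744 = 30.784833
y = (-58.804·-2206.486363 − -1556.025225·-69.096) / 11210.337744 = 1.983446
|P − Q| = √((30.784833 − -36.380)² + (1.983446 − 6.961)²) = 67.349023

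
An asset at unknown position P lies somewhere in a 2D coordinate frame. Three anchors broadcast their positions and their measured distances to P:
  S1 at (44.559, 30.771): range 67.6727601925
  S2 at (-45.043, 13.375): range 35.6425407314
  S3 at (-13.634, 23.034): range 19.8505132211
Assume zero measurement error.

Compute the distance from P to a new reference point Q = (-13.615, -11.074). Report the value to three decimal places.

52.670

eq1: (x − 44.559)² + (y − 30.771)² = 67.6727601925²
eq2: (x + 45.043)² + (y − 13.375)² = 35.6425407314²
eq3: (x + 13.634)² + (y − 23.034)² = 19.8505132211²
eq1−eq2, eq1−eq3 (x²,y² cancel):
  -179.204·x − 34.792·y = 2584.615314
  -116.386·x − 15.474·y = 1969.651787
det = -179.204·-15.474 − -34.792·-116.386 = -1276.299016
x = (2584.615314·-15.474 − -34.792·1969.651787) / -1276.299016 = -22.356663
y = (-179.204·1969.651787 − 2584.615314·-116.386) / -1276.299016 = 40.865377
|P − Q| = √((-22.356663 − -13.615)² + (40.865377 − -11.074)²) = 52.669874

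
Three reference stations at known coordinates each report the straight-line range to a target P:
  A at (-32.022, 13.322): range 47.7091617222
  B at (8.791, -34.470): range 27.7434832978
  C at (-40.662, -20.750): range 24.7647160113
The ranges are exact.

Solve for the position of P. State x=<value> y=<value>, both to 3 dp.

x=-18.885 y=-32.543

eq1: (x + 32.022)² + (y − 13.322)² = 47.7091617222²
eq2: (x − 8.791)² + (y + 34.470)² = 27.7434832978²
eq3: (x + 40.662)² + (y + 20.750)² = 24.7647160113²
eq1−eq2, eq1−eq3 (x²,y² cancel):
  81.626·x − 95.584·y = 1569.041660
  -17.280·x − 68.144·y = 2543.949529
det = 81.626·-68.144 − -95.584·-17.280 = -7214.013664
x = (1569.041660·-68.144 − -95.584·2543.949529) / -7214.013664 = -18.885478
y = (81.626·2543.949529 − 1569.041660·-17.280) / -7214.013664 = -32.542975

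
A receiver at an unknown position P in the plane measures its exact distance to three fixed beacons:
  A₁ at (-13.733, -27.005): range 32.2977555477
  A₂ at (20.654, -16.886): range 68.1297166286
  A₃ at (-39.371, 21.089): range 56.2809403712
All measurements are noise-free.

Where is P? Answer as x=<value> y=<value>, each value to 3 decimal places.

eq1: (x + 13.733)² + (y + 27.005)² = 32.2977555477²
eq2: (x − 20.654)² + (y + 16.886)² = 68.1297166286²
eq3: (x + 39.371)² + (y − 21.089)² = 56.2809403712²
eq1−eq3, eq1−eq2 (x²,y² cancel):
  -51.276·x + 96.188·y = -1047.442988
  68.774·x + 20.238·y = -3804.653876
det = -51.276·20.238 − 96.188·68.774 = -7652.957200
x = (-1047.442988·20.238 − 96.188·-3804.653876) / -7652.957200 = -45.049761
y = (-51.276·-3804.653876 − -1047.442988·68.774) / -7652.957200 = -34.904713

x=-45.050 y=-34.905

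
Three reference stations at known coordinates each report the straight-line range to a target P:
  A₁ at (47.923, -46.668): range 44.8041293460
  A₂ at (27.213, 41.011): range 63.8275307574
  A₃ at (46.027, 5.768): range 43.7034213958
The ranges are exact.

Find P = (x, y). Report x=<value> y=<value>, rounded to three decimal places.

eq1: (x − 47.923)² + (y + 46.668)² = 44.8041293460²
eq2: (x − 27.213)² + (y − 41.011)² = 63.8275307574²
eq3: (x − 46.027)² + (y − 5.768)² = 43.7034213958²
eq3−eq2, eq3−eq1 (x²,y² cancel):
  -37.628·x + 70.486·y = -1893.269704
  3.792·x − 104.872·y = 2225.340635
det = -37.628·-104.872 − 70.486·3.792 = 3678.840704
x = (-1893.269704·-104.872 − 70.486·2225.340635) / 3678.840704 = 11.333902
y = (-37.628·2225.340635 − -1893.269704·3.792) / 3678.840704 = -20.809773

x=11.334 y=-20.810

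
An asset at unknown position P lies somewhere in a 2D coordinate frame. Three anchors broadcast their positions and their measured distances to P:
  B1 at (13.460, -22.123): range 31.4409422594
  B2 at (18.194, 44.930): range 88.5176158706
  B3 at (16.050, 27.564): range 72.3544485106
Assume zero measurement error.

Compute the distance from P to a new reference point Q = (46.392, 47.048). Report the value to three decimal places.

88.654

eq1: (x − 13.460)² + (y + 22.123)² = 31.4409422594²
eq2: (x − 18.194)² + (y − 44.930)² = 88.5176158706²
eq3: (x − 16.050)² + (y − 27.564)² = 72.3544485106²
eq3−eq2, eq3−eq1 (x²,y² cancel):
  4.288·x + 34.732·y = -1267.852160
  -5.180·x − 99.374·y = 3899.855502
det = 4.288·-99.374 − 34.732·-5.180 = -246.203952
x = (-1267.852160·-99.374 − 34.732·3899.855502) / -246.203952 = 38.416283
y = (4.288·3899.855502 − -1267.852160·-5.180) / -246.203952 = -41.246723
|P − Q| = √((38.416283 − 46.392)² + (-41.246723 − 47.048)²) = 88.654217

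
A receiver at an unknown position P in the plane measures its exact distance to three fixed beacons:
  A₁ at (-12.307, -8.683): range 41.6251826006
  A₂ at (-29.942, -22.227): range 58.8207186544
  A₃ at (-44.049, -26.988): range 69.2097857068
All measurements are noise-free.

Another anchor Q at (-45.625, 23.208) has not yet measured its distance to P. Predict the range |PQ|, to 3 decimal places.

37.639

eq1: (x + 12.307)² + (y + 8.683)² = 41.6251826006²
eq2: (x + 29.942)² + (y + 22.227)² = 58.8207186544²
eq3: (x + 44.049)² + (y + 26.988)² = 69.2097857068²
eq3−eq2, eq3−eq1 (x²,y² cancel):
  28.214·x + 9.522·y = 52.013843
  63.484·x + 36.610·y = 615.528804
det = 28.214·36.610 − 9.522·63.484 = 428.419892
x = (52.013843·36.610 − 9.522·615.528804) / 428.419892 = -9.235889
y = (28.214·615.528804 − 52.013843·63.484) / 428.419892 = 32.828735
|P − Q| = √((-9.235889 − -45.625)² + (32.828735 − 23.208)²) = 37.639420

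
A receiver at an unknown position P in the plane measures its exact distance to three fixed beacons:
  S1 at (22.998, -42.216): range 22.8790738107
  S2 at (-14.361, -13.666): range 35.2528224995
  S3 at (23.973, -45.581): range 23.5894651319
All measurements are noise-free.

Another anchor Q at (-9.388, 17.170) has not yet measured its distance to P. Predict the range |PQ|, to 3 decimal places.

63.612

eq1: (x − 22.998)² + (y + 42.216)² = 22.8790738107²
eq2: (x + 14.361)² + (y + 13.666)² = 35.2528224995²
eq3: (x − 23.973)² + (y + 45.581)² = 23.5894651319²
eq3−eq1, eq3−eq2 (x²,y² cancel):
  -1.950·x + 6.730·y = -308.222783
  -76.668·x + 63.830·y = -2945.633042
det = -1.950·63.830 − 6.730·-76.668 = 391.507140
x = (-308.222783·63.830 − 6.730·-2945.633042) / 391.507140 = 0.383774
y = (-1.950·-2945.633042 − -308.222783·-76.668) / 391.507140 = -45.687136
|P − Q| = √((0.383774 − -9.388)² + (-45.687136 − 17.170)²) = 63.612162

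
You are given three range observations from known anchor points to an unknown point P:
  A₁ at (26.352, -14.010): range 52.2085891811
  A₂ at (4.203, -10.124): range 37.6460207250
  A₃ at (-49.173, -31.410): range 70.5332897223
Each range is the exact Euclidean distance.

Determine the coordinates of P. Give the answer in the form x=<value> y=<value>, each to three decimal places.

eq1: (x − 26.352)² + (y + 14.010)² = 52.2085891811²
eq2: (x − 4.203)² + (y + 10.124)² = 37.6460207250²
eq3: (x + 49.173)² + (y + 31.410)² = 70.5332897223²
eq1−eq2, eq1−eq3 (x²,y² cancel):
  -44.298·x + 7.772·y = 537.966489
  -151.050·x − 34.800·y = 264.655850
det = -44.298·-34.800 − 7.772·-151.050 = 2715.531000
x = (537.966489·-34.800 − 7.772·264.655850) / 2715.531000 = -7.651593
y = (-44.298·264.655850 − 537.966489·-151.050) / 2715.531000 = 25.606820

x=-7.652 y=25.607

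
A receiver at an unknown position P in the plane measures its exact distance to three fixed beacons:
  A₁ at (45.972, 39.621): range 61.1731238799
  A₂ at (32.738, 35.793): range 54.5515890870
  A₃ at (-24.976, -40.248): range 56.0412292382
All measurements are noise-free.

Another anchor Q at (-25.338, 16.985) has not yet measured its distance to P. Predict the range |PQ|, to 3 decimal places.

62.887

eq1: (x − 45.972)² + (y − 39.621)² = 61.1731238799²
eq2: (x − 32.738)² + (y − 35.793)² = 54.5515890870²
eq3: (x + 24.976)² + (y + 40.248)² = 56.0412292382²
eq2−eq3, eq2−eq1 (x²,y² cancel):
  -115.428·x − 152.082·y = -273.956916
  26.468·x + 7.656·y = 564.057719
det = -115.428·7.656 − -152.082·26.468 = 3141.589608
x = (-273.956916·7.656 − -152.082·564.057719) / 3141.589608 = 26.637983
y = (-115.428·564.057719 − -273.956916·26.468) / 3141.589608 = -18.416461
|P − Q| = √((26.637983 − -25.338)² + (-18.416461 − 16.985)²) = 62.886933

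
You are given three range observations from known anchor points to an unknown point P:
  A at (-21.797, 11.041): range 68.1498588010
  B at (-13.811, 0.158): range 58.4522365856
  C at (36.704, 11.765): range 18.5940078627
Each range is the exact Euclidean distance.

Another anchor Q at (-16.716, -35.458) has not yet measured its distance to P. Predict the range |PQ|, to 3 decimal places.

68.212

eq1: (x + 21.797)² + (y − 11.041)² = 68.1498588010²
eq2: (x + 13.811)² + (y − 0.158)² = 58.4522365856²
eq3: (x − 36.704)² + (y − 11.765)² = 18.5940078627²
eq3−eq1, eq3−eq2 (x²,y² cancel):
  -117.002·x − 1.448·y = -5187.252077
  -101.030·x − 23.214·y = -4365.756989
det = -117.002·-23.214 − -1.448·-101.030 = 2569.792988
x = (-5187.252077·-23.214 − -1.448·-4365.756989) / 2569.792988 = 44.398617
y = (-117.002·-4365.756989 − -5187.252077·-101.030) / 2569.792988 = -5.162197
|P − Q| = √((44.398617 − -16.716)² + (-5.162197 − -35.458)²) = 68.211671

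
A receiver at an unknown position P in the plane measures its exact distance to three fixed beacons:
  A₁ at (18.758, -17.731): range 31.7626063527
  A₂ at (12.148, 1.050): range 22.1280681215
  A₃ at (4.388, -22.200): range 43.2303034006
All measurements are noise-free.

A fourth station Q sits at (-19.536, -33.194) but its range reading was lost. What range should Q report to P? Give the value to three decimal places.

eq1: (x − 18.758)² + (y + 17.731)² = 31.7626063527²
eq2: (x − 12.148)² + (y − 1.050)² = 22.1280681215²
eq3: (x − 4.388)² + (y + 22.200)² = 43.2303034006²
eq2−eq1, eq2−eq3 (x²,y² cancel):
  13.220·x − 37.562·y = -1.637243
  -15.520·x − 46.500·y = -1015.789593
det = 13.220·-46.500 − -37.562·-15.520 = -1197.692240
x = (-1.637243·-46.500 − -37.562·-1015.789593) / -1197.692240 = 31.793607
y = (13.220·-1015.789593 − -1.637243·-15.520) / -1197.692240 = 11.233394
|P − Q| = √((31.793607 − -19.536)² + (11.233394 − -33.194)²) = 67.886095

67.886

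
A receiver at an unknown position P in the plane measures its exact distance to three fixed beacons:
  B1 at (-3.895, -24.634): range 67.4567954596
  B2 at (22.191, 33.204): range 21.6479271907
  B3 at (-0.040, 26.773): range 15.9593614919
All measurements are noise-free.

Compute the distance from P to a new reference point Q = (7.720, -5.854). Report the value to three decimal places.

eq1: (x + 3.895)² + (y + 24.634)² = 67.4567954596²
eq2: (x − 22.191)² + (y − 33.204)² = 21.6479271907²
eq3: (x + 0.040)² + (y − 26.773)² = 15.9593614919²
eq1−eq2, eq1−eq3 (x²,y² cancel):
  52.172·x + 115.676·y = 5054.727618
  7.710·x + 102.814·y = 4390.508182
det = 52.172·102.814 − 115.676·7.710 = 4472.150048
x = (5054.727618·102.814 − 115.676·4390.508182) / 4472.150048 = 2.643100
y = (52.172·4390.508182 − 5054.727618·7.710) / 4472.150048 = 42.505202
|P − Q| = √((2.643100 − 7.720)² + (42.505202 − -5.854)²) = 48.624967

48.625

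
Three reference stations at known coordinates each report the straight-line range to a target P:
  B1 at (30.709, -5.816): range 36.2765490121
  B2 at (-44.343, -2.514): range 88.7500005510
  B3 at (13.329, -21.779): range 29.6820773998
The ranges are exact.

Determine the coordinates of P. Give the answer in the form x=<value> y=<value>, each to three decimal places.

eq1: (x − 30.709)² + (y + 5.816)² = 36.2765490121²
eq2: (x + 44.343)² + (y + 2.514)² = 88.7500005510²
eq3: (x − 13.329)² + (y + 21.779)² = 29.6820773998²
eq3−eq1, eq3−eq2 (x²,y² cancel):
  34.760·x + 31.926·y = -110.080834
  -115.344·x + 38.530·y = -5674.902116
det = 34.760·38.530 − 31.926·-115.344 = 5021.775344
x = (-110.080834·38.530 − 31.926·-5674.902116) / 5021.775344 = 35.233657
y = (34.760·-5674.902116 − -110.080834·-115.344) / 5021.775344 = -41.809270

x=35.234 y=-41.809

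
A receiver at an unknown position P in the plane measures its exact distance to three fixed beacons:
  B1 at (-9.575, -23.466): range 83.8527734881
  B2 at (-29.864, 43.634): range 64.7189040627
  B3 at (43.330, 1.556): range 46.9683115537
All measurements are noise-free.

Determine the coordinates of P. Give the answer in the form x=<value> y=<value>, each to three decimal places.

eq1: (x + 9.575)² + (y + 23.466)² = 83.8527734881²
eq2: (x + 29.864)² + (y − 43.634)² = 64.7189040627²
eq3: (x − 43.330)² + (y − 1.556)² = 46.9683115537²
eq2−eq1, eq2−eq3 (x²,y² cancel):
  40.578·x − 134.200·y = -4996.201750
  146.388·x − 84.156·y = 1066.639837
det = 40.578·-84.156 − -134.200·146.388 = 16230.387432
x = (-4996.201750·-84.156 − -134.200·1066.639837) / 16230.387432 = 34.725198
y = (40.578·1066.639837 − -4996.201750·146.388) / 16230.387432 = 47.729365

x=34.725 y=47.729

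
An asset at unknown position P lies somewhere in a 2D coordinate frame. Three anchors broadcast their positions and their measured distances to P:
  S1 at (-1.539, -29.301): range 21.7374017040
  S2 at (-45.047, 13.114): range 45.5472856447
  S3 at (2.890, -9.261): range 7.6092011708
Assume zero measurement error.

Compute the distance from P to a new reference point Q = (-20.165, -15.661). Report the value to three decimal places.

eq1: (x + 1.539)² + (y + 29.301)² = 21.7374017040²
eq2: (x + 45.047)² + (y − 13.114)² = 45.5472856447²
eq3: (x − 2.890)² + (y + 9.261)² = 7.6092011708²
eq3−eq2, eq3−eq1 (x²,y² cancel):
  -95.874·x + 44.750·y = 90.435697
  -8.858·x − 40.080·y = 352.184211
det = -95.874·-40.080 − 44.750·-8.858 = 4239.025420
x = (90.435697·-40.080 − 44.750·352.184211) / 4239.025420 = -4.572963
y = (-95.874·352.184211 − 90.435697·-8.858) / 4239.025420 = -7.776370
|P − Q| = √((-4.572963 − -20.165)² + (-7.776370 − -15.661)²) = 17.472235

17.472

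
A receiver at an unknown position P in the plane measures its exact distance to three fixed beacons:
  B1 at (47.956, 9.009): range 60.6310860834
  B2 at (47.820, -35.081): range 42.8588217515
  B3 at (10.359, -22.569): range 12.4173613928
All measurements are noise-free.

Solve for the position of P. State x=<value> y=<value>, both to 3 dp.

eq1: (x − 47.956)² + (y − 9.009)² = 60.6310860834²
eq2: (x − 47.820)² + (y + 35.081)² = 42.8588217515²
eq3: (x − 10.359)² + (y + 22.569)² = 12.4173613928²
eq2−eq1, eq2−eq3 (x²,y² cancel):
  0.272·x + 88.180·y = -2975.738942
  -74.922·x + 25.024·y = -1218.072581
det = 0.272·25.024 − 88.180·-74.922 = 6613.428488
x = (-2975.738942·25.024 − 88.180·-1218.072581) / 6613.428488 = 4.981493
y = (0.272·-1218.072581 − -2975.738942·-74.922) / 6613.428488 = -33.761555

x=4.981 y=-33.762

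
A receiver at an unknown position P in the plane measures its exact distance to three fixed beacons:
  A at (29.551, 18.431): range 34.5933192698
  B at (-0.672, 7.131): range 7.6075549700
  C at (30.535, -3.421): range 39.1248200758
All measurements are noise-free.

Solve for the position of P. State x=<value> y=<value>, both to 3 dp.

x=-4.701 y=13.584

eq1: (x − 29.551)² + (y − 18.431)² = 34.5933192698²
eq2: (x + 0.672)² + (y − 7.131)² = 7.6075549700²
eq3: (x − 30.535)² + (y + 3.421)² = 39.1248200758²
eq3−eq1, eq3−eq2 (x²,y² cancel):
  -1.968·x + 43.704·y = 602.927704
  -62.414·x + 21.104·y = 580.089932
det = -1.968·21.104 − 43.704·-62.414 = 2686.208784
x = (602.927704·21.104 − 43.704·580.089932) / 2686.208784 = -4.701073
y = (-1.968·580.089932 − 602.927704·-62.414) / 2686.208784 = 13.584020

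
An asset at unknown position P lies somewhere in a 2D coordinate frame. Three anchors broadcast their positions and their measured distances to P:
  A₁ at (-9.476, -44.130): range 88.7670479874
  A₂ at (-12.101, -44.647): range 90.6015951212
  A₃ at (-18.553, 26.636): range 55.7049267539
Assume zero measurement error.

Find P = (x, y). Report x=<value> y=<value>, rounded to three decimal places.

eq1: (x + 9.476)² + (y + 44.130)² = 88.7670479874²
eq2: (x + 12.101)² + (y + 44.647)² = 90.6015951212²
eq3: (x + 18.553)² + (y − 26.636)² = 55.7049267539²
eq1−eq2, eq1−eq3 (x²,y² cancel):
  -5.250·x − 1.034·y = -226.522896
  -18.154·x + 141.532·y = 3792.988773
det = -5.250·141.532 − -1.034·-18.154 = -761.814236
x = (-226.522896·141.532 − -1.034·3792.988773) / -761.814236 = 36.935892
y = (-5.250·3792.988773 − -226.522896·-18.154) / -761.814236 = 31.537200

x=36.936 y=31.537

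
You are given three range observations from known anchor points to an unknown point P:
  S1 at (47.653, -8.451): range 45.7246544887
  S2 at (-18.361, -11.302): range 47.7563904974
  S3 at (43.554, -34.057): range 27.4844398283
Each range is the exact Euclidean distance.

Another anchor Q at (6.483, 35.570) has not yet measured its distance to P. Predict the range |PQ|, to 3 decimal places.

eq1: (x − 47.653)² + (y + 8.451)² = 45.7246544887²
eq2: (x + 18.361)² + (y + 11.302)² = 47.7563904974²
eq3: (x − 43.554)² + (y + 34.057)² = 27.4844398283²
eq2−eq3, eq2−eq1 (x²,y² cancel):
  123.830·x − 45.510·y = 4117.247041
  132.028·x + 5.702·y = 2067.295090
det = 123.830·5.702 − -45.510·132.028 = 6714.672940
x = (4117.247041·5.702 − -45.510·2067.295090) / 6714.672940 = 17.507799
y = (123.830·2067.295090 − 4117.247041·132.028) / 6714.672940 = -42.831385
|P − Q| = √((17.507799 − 6.483)² + (-42.831385 − 35.570)²) = 79.172744

79.173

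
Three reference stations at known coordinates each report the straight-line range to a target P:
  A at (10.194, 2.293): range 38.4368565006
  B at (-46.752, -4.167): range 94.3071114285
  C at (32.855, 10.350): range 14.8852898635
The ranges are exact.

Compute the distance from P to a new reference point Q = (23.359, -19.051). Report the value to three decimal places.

eq1: (x − 10.194)² + (y − 2.293)² = 38.4368565006²
eq2: (x + 46.752)² + (y + 4.167)² = 94.3071114285²
eq3: (x − 32.855)² + (y − 10.350)² = 14.8852898635²
eq1−eq2, eq1−eq3 (x²,y² cancel):
  -113.892·x − 12.920·y = -5322.501420
  45.322·x + 16.114·y = 2333.218123
det = -113.892·16.114 − -12.920·45.322 = -1249.695448
x = (-5322.501420·16.114 − -12.920·2333.218123) / -1249.695448 = 44.508132
y = (-113.892·2333.218123 − -5322.501420·45.322) / -1249.695448 = 19.611553
|P − Q| = √((44.508132 − 23.359)² + (19.611553 − -19.051)²) = 44.069023

44.069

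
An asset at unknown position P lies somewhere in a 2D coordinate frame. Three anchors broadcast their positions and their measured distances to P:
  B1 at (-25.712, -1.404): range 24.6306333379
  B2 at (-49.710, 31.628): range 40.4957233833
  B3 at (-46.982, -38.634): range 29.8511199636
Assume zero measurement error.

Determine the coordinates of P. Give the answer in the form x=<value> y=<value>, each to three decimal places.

eq1: (x + 25.712)² + (y + 1.404)² = 24.6306333379²
eq2: (x + 49.710)² + (y − 31.628)² = 40.4957233833²
eq3: (x + 46.982)² + (y + 38.634)² = 29.8511199636²
eq3−eq2, eq3−eq1 (x²,y² cancel):
  -5.456·x + 140.524·y = -977.294045
  42.540·x + 74.460·y = -2752.394856
det = -5.456·74.460 − 140.524·42.540 = -6384.144720
x = (-977.294045·74.460 − 140.524·-2752.394856) / -6384.144720 = -49.185636
y = (-5.456·-2752.394856 − -977.294045·42.540) / -6384.144720 = -8.864328

x=-49.186 y=-8.864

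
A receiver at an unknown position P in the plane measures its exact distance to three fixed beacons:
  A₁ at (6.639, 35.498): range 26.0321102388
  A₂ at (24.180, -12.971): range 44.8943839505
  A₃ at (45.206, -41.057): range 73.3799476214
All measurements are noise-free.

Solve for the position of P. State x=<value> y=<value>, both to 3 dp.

eq1: (x − 6.639)² + (y − 35.498)² = 26.0321102388²
eq2: (x − 24.180)² + (y + 12.971)² = 44.8943839505²
eq3: (x − 45.206)² + (y + 41.057)² = 73.3799476214²
eq3−eq2, eq3−eq1 (x²,y² cancel):
  -42.052·x + 56.172·y = 392.770559
  -77.134·x + 153.110·y = 2281.870589
det = -42.052·153.110 − 56.172·-77.134 = -2105.810672
x = (392.770559·153.110 − 56.172·2281.870589) / -2105.810672 = 32.310661
y = (-42.052·2281.870589 − 392.770559·-77.134) / -2105.810672 = 31.180988

x=32.311 y=31.181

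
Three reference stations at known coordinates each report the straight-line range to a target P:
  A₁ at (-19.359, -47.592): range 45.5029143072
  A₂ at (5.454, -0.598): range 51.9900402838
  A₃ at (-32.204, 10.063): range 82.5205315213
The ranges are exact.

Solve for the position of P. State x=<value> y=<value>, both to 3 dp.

x=26.138 y=-48.296

eq1: (x + 19.359)² + (y + 47.592)² = 45.5029143072²
eq2: (x − 5.454)² + (y + 0.598)² = 51.9900402838²
eq3: (x + 32.204)² + (y − 10.063)² = 82.5205315213²
eq3−eq1, eq3−eq2 (x²,y² cancel):
  25.690·x − 115.310·y = 6240.530672
  75.316·x − 21.322·y = 2998.415969
det = 25.690·-21.322 − -115.310·75.316 = 8136.925780
x = (6240.530672·-21.322 − -115.310·2998.415969) / 8136.925780 = 26.138465
y = (25.690·2998.415969 − 6240.530672·75.316) / 8136.925780 = -48.296189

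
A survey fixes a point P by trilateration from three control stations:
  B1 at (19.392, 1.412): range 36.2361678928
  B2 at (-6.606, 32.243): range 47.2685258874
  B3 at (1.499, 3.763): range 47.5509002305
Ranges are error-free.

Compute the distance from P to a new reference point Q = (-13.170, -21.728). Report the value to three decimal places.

eq1: (x − 19.392)² + (y − 1.412)² = 36.2361678928²
eq2: (x + 6.606)² + (y − 32.243)² = 47.2685258874²
eq3: (x − 1.499)² + (y − 3.763)² = 47.5509002305²
eq2−eq1, eq2−eq3 (x²,y² cancel):
  51.996·x − 61.662·y = 216.046799
  16.210·x − 56.960·y = -1093.617688
det = 51.996·-56.960 − -61.662·16.210 = -1962.151140
x = (216.046799·-56.960 − -61.662·-1093.617688) / -1962.151140 = 40.639418
y = (51.996·-1093.617688 − 216.046799·16.210) / -1962.151140 = 30.765145
|P − Q| = √((40.639418 − -13.170)² + (30.765145 − -21.728)²) = 75.173025

75.173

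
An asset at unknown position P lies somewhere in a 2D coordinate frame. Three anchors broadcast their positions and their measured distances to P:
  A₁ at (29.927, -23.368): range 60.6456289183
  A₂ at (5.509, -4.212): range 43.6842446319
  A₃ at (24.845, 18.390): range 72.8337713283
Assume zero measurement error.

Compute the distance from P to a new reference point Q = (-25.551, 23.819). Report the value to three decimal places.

53.054

eq1: (x − 29.927)² + (y + 23.368)² = 60.6456289183²
eq2: (x − 5.509)² + (y + 4.212)² = 43.6842446319²
eq3: (x − 24.845)² + (y − 18.390)² = 72.8337713283²
eq1−eq3, eq1−eq2 (x²,y² cancel):
  -10.164·x + 83.516·y = -2113.088567
  -48.836·x + 38.312·y = 375.980350
det = -10.164·38.312 − 83.516·-48.836 = 3689.184208
x = (-2113.088567·38.312 − 83.516·375.980350) / 3689.184208 = -30.455791
y = (-10.164·375.980350 − -2113.088567·-48.836) / 3689.184208 = -29.008109
|P − Q| = √((-30.455791 − -25.551)² + (-29.008109 − 23.819)²) = 53.054316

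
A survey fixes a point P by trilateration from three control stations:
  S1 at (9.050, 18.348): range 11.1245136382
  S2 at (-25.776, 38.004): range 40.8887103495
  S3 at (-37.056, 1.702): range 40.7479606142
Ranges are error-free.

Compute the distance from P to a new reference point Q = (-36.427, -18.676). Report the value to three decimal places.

eq1: (x − 9.050)² + (y − 18.348)² = 11.1245136382²
eq2: (x + 25.776)² + (y − 38.004)² = 40.8887103495²
eq3: (x + 37.056)² + (y − 1.702)² = 40.7479606142²
eq3−eq1, eq3−eq2 (x²,y² cancel):
  92.212·x + 33.292·y = 579.149155
  22.560·x + 72.604·y = 721.171912
det = 92.212·72.604 − 33.292·22.560 = 5943.892528
x = (579.149155·72.604 − 33.292·721.171912) / 5943.892528 = 3.034929
y = (92.212·721.171912 − 579.149155·22.560) / 5943.892528 = 8.989917
|P − Q| = √((3.034929 − -36.427)² + (8.989917 − -18.676)²) = 48.193846

48.194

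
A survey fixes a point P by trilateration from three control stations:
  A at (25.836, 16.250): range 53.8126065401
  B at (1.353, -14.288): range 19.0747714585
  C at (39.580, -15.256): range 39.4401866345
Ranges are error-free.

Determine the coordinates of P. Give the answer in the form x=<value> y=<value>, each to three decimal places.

x=4.415 y=-33.115

eq1: (x − 25.836)² + (y − 16.250)² = 53.8126065401²
eq2: (x − 1.353)² + (y + 14.288)² = 19.0747714585²
eq3: (x − 39.580)² + (y + 15.256)² = 39.4401866345²
eq3−eq2, eq3−eq1 (x²,y² cancel):
  -76.454·x + 1.936·y = -401.662967
  -27.488·x + 63.012·y = -2208.028841
det = -76.454·63.012 − 1.936·-27.488 = -4764.302680
x = (-401.662967·63.012 − 1.936·-2208.028841) / -4764.302680 = 4.415094
y = (-76.454·-2208.028841 − -401.662967·-27.488) / -4764.302680 = -33.115387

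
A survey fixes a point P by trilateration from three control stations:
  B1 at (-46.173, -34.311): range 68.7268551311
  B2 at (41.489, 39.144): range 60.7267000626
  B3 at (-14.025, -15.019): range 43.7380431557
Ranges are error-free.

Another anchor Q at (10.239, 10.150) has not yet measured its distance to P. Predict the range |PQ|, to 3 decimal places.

eq1: (x + 46.173)² + (y + 34.311)² = 68.7268551311²
eq2: (x − 41.489)² + (y − 39.144)² = 60.7267000626²
eq3: (x + 14.025)² + (y + 15.019)² = 43.7380431557²
eq2−eq3, eq2−eq1 (x²,y² cancel):
  -111.028·x − 108.326·y = -1056.603190
  -175.324·x − 146.910·y = -980.047723
det = -111.028·-146.910 − -108.326·-175.324 = -2681.024144
x = (-1056.603190·-146.910 − -108.326·-980.047723) / -2681.024144 = -18.299322
y = (-111.028·-980.047723 − -1056.603190·-175.324) / -2681.024144 = 28.509687
|P − Q| = √((-18.299322 − 10.239)² + (28.509687 − 10.150)²) = 33.933964

33.934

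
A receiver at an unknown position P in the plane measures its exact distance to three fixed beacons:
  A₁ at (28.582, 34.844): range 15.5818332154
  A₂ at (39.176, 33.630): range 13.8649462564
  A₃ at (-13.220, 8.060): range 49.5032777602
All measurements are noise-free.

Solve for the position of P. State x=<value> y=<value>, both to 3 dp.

eq1: (x − 28.582)² + (y − 34.844)² = 15.5818332154²
eq2: (x − 39.176)² + (y − 33.630)² = 13.8649462564²
eq3: (x + 13.220)² + (y − 8.060)² = 49.5032777602²
eq2−eq3, eq2−eq1 (x²,y² cancel):
  -104.792·x − 51.140·y = -4684.341650
  -21.188·x + 2.428·y = -685.257608
det = -104.792·2.428 − -51.140·-21.188 = -1337.989296
x = (-4684.341650·2.428 − -51.140·-685.257608) / -1337.989296 = 34.692098
y = (-104.792·-685.257608 − -4684.341650·-21.188) / -1337.989296 = 20.510116

x=34.692 y=20.510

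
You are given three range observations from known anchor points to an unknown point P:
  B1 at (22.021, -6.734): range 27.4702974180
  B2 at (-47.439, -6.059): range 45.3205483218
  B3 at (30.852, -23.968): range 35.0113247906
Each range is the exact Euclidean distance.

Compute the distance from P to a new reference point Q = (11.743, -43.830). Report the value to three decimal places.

eq1: (x − 22.021)² + (y + 6.734)² = 27.4702974180²
eq2: (x + 47.439)² + (y + 6.059)² = 45.3205483218²
eq3: (x − 30.852)² + (y + 23.968)² = 35.0113247906²
eq3−eq2, eq3−eq1 (x²,y² cancel):
  -156.582·x + 35.818·y = -67.299963
  -17.662·x + 34.468·y = -524.864108
det = -156.582·34.468 − 35.818·-17.662 = -4764.450860
x = (-67.299963·34.468 − 35.818·-524.864108) / -4764.450860 = -3.458927
y = (-156.582·-524.864108 − -67.299963·-17.662) / -4764.450860 = -16.999991
|P − Q| = √((-3.458927 − 11.743)² + (-16.999991 − -43.830)²) = 30.837445

30.837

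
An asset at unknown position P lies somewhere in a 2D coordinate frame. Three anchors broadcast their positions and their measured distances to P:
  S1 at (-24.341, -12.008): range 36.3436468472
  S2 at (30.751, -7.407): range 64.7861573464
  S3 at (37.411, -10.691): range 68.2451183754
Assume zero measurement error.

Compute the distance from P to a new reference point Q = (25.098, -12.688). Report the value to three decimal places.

57.074

eq1: (x + 24.341)² + (y + 12.008)² = 36.3436468472²
eq2: (x − 30.751)² + (y + 7.407)² = 64.7861573464²
eq3: (x − 37.411)² + (y + 10.691)² = 68.2451183754²
eq1−eq3, eq1−eq2 (x²,y² cancel):
  123.504·x + 2.634·y = -2559.331459
  110.184·x + 9.202·y = -2612.574213
det = 123.504·9.202 − 2.634·110.184 = 846.259152
x = (-2559.331459·9.202 − 2.634·-2612.574213) / 846.259152 = -19.697805
y = (123.504·-2612.574213 − -2559.331459·110.184) / 846.259152 = -48.053824
|P − Q| = √((-19.697805 − 25.098)² + (-48.053824 − -12.688)²) = 57.073686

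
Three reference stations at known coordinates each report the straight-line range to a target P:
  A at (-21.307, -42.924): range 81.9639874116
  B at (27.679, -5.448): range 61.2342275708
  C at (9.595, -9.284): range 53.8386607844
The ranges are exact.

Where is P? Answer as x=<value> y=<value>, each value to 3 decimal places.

x=-14.680 y=38.772

eq1: (x + 21.307)² + (y + 42.924)² = 81.9639874116²
eq2: (x − 27.679)² + (y + 5.448)² = 61.2342275708²
eq3: (x − 9.595)² + (y + 9.284)² = 53.8386607844²
eq1−eq2, eq1−eq3 (x²,y² cancel):
  97.972·x + 74.952·y = 1467.814326
  61.804·x + 67.280·y = 1701.292493
det = 97.972·67.280 − 74.952·61.804 = 1959.222752
x = (1467.814326·67.280 − 74.952·1701.292493) / 1959.222752 = -14.679662
y = (97.972·1701.292493 − 1467.814326·61.804) / 1959.222752 = 38.771616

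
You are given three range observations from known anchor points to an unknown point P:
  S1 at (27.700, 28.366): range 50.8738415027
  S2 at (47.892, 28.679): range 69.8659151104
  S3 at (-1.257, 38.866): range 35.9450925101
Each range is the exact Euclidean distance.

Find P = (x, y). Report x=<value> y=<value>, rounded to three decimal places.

eq1: (x − 27.700)² + (y − 28.366)² = 50.8738415027²
eq2: (x − 47.892)² + (y − 28.679)² = 69.8659151104²
eq3: (x + 1.257)² + (y − 38.866)² = 35.9450925101²
eq1−eq3, eq1−eq2 (x²,y² cancel):
  -57.914·x + 21.000·y = 1236.324123
  40.384·x + 0.626·y = -748.889596
det = -57.914·0.626 − 21.000·40.384 = -884.318164
x = (1236.324123·0.626 − 21.000·-748.889596) / -884.318164 = -18.659145
y = (-57.914·-748.889596 − 1236.324123·40.384) / -884.318164 = 7.414211

x=-18.659 y=7.414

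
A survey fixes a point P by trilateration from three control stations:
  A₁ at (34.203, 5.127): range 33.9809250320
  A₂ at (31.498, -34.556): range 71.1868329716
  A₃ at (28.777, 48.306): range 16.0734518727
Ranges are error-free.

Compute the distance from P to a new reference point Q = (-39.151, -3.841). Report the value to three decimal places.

eq1: (x − 34.203)² + (y − 5.127)² = 33.9809250320²
eq2: (x − 31.498)² + (y + 34.556)² = 71.1868329716²
eq3: (x − 28.777)² + (y − 48.306)² = 16.0734518727²
eq2−eq1, eq2−eq3 (x²,y² cancel):
  5.410·x + 79.366·y = 2922.752120
  -5.442·x + 165.724·y = 5784.553558
det = 5.410·165.724 − 79.366·-5.442 = 1328.476612
x = (2922.752120·165.724 − 79.366·5784.553558) / 1328.476612 = 19.024268
y = (5.410·5784.553558 − 2922.752120·-5.442) / 1328.476612 = 35.529456
|P − Q| = √((19.024268 − -39.151)² + (35.529456 − -3.841)²) = 70.245246

70.245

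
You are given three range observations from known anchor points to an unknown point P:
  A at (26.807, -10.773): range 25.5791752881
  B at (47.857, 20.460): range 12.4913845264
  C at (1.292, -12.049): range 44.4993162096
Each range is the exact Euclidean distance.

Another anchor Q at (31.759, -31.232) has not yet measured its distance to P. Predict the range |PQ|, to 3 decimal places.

eq1: (x − 26.807)² + (y + 10.773)² = 25.5791752881²
eq2: (x − 47.857)² + (y − 20.460)² = 12.4913845264²
eq3: (x − 1.292)² + (y + 12.049)² = 44.4993162096²
eq2−eq1, eq2−eq3 (x²,y² cancel):
  -42.100·x − 62.466·y = -2372.490792
  -93.130·x − 65.018·y = -4386.210840
det = -42.100·-65.018 − -62.466·-93.130 = -3080.200780
x = (-2372.490792·-65.018 − -62.466·-4386.210840) / -3080.200780 = 38.872284
y = (-42.100·-4386.210840 − -2372.490792·-93.130) / -3080.200780 = 11.781891
|P − Q| = √((38.872284 − 31.759)² + (11.781891 − -31.232)²) = 43.598092

43.598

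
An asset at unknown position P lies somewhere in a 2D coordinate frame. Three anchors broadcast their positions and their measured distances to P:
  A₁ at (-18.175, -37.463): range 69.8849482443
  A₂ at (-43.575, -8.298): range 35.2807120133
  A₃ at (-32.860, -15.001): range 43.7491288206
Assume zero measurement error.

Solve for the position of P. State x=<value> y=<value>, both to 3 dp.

x=-45.307 y=26.940

eq1: (x + 18.175)² + (y + 37.463)² = 69.8849482443²
eq2: (x + 43.575)² + (y + 8.298)² = 35.2807120133²
eq3: (x + 32.860)² + (y + 15.001)² = 43.7491288206²
eq3−eq2, eq3−eq1 (x²,y² cancel):
  -21.430·x + 13.406·y = 1332.085460
  29.370·x − 44.924·y = -2540.922326
det = -21.430·-44.924 − 13.406·29.370 = 568.987100
x = (1332.085460·-44.924 − 13.406·-2540.922326) / 568.987100 = -45.306831
y = (-21.430·-2540.922326 − 1332.085460·29.370) / 568.987100 = 26.940181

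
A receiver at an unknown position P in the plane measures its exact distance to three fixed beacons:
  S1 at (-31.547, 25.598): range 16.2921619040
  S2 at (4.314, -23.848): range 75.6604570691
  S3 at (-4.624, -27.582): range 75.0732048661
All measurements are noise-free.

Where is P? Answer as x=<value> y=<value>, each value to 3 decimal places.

eq1: (x + 31.547)² + (y − 25.598)² = 16.2921619040²
eq2: (x − 4.314)² + (y + 23.848)² = 75.6604570691²
eq3: (x + 4.624)² + (y + 27.582)² = 75.0732048661²
eq1−eq2, eq1−eq3 (x²,y² cancel):
  71.722·x − 98.892·y = -6522.203337
  53.846·x − 106.360·y = -6238.874262
det = 71.722·-106.360 − -98.892·53.846 = -2303.413288
x = (-6522.203337·-106.360 − -98.892·-6238.874262) / -2303.413288 = -33.310042
y = (71.722·-6238.874262 − -6522.203337·53.846) / -2303.413288 = 41.794488

x=-33.310 y=41.794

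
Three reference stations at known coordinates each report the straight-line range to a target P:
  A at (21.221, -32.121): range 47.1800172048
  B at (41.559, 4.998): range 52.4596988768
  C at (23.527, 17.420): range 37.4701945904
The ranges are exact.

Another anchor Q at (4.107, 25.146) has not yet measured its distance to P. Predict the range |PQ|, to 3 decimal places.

27.142

eq1: (x − 21.221)² + (y + 32.121)² = 47.1800172048²
eq2: (x − 41.559)² + (y − 4.998)² = 52.4596988768²
eq3: (x − 23.527)² + (y − 17.420)² = 37.4701945904²
eq2−eq1, eq2−eq3 (x²,y² cancel):
  -40.676·x − 74.238·y = 256.024980
  -36.064·x + 24.844·y = 452.850168
det = -40.676·24.844 − -74.238·-36.064 = -3687.873776
x = (256.024980·24.844 − -74.238·452.850168) / -3687.873776 = -10.840766
y = (-40.676·452.850168 − 256.024980·-36.064) / -3687.873776 = 2.491096
|P − Q| = √((-10.840766 − 4.107)² + (2.491096 − 25.146)²) = 27.141856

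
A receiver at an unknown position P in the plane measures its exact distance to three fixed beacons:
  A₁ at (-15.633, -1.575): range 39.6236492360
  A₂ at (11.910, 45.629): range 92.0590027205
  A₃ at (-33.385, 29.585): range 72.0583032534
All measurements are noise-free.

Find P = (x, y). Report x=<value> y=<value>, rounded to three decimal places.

eq1: (x + 15.633)² + (y + 1.575)² = 39.6236492360²
eq2: (x − 11.910)² + (y − 45.629)² = 92.0590027205²
eq3: (x + 33.385)² + (y − 29.585)² = 72.0583032534²
eq3−eq1, eq3−eq2 (x²,y² cancel):
  35.504·x − 62.320·y = 1879.406353
  90.590·x + 32.088·y = -3048.437623
det = 35.504·32.088 − -62.320·90.590 = 6784.821152
x = (1879.406353·32.088 − -62.320·-3048.437623) / 6784.821152 = -19.112109
y = (35.504·-3048.437623 − 1879.406353·90.590) / 6784.821152 = -41.045614

x=-19.112 y=-41.046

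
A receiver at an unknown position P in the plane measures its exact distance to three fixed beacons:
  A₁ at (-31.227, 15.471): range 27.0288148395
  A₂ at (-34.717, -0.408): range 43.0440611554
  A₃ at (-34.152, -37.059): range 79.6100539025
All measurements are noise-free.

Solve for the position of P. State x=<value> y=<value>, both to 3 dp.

x=-31.294 y=42.500

eq1: (x + 31.227)² + (y − 15.471)² = 27.0288148395²
eq2: (x + 34.717)² + (y + 0.408)² = 43.0440611554²
eq3: (x + 34.152)² + (y + 37.059)² = 79.6100539025²
eq2−eq1, eq2−eq3 (x²,y² cancel):
  6.980·x + 31.758·y = 1131.275186
  1.130·x − 73.302·y = -3150.677450
det = 6.980·-73.302 − 31.758·1.130 = -547.534500
x = (1131.275186·-73.302 − 31.758·-3150.677450) / -547.534500 = -31.293883
y = (6.980·-3150.677450 − 1131.275186·1.130) / -547.534500 = 42.499732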